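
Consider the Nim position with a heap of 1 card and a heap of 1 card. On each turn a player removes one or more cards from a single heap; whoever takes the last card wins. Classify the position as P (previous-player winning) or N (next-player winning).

P-position

Compute the nim-sum pairwise:
1 ^ 1 = 0
The nim-sum is 0, so this is a P-position: the player to move is in a losing position under optimal play.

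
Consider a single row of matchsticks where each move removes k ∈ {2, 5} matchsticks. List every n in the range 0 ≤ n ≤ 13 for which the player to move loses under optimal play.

0, 1, 4, 7, 8, 11

Build the Grundy sequence with g(k) = mex{g(k−s) : s ∈ {2, 5}, s ≤ k}:
g(0) = mex{} = 0
g(1) = mex{} = 0
g(2) = mex{0} = 1
g(3) = mex{0} = 1
g(4) = mex{1} = 0
g(5) = mex{0,1} = 2
g(6) = mex{0} = 1
g(7) = mex{1,2} = 0
g(8) = mex{1} = 0
g(9) = mex{0} = 1
g(10) = mex{0,2} = 1
g(11) = mex{1} = 0
g(12) = mex{0,1} = 2
g(13) = mex{0} = 1
The P-positions (g = 0) in 0..13 are 0, 1, 4, 7, 8, 11.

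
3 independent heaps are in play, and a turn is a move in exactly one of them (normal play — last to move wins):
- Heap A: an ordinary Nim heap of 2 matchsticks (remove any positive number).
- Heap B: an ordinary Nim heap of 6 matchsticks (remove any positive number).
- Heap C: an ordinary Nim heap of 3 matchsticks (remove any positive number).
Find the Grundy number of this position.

7

Heap A is a plain Nim heap of size 2, so its Grundy value is 2.
Heap B is a plain Nim heap of size 6, so its Grundy value is 6.
Heap C is a plain Nim heap of size 3, so its Grundy value is 3.
By the Sprague-Grundy theorem, the Grundy value of a sum of independent games is the XOR of the component values.
Combined value = 2 XOR 6 XOR 3 = 7.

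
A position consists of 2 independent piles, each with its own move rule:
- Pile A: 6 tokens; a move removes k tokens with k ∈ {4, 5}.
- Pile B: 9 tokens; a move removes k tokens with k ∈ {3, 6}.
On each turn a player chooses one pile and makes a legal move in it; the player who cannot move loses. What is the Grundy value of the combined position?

1

For pile A, compute g(0), g(1), … with moves {4, 5}:
k:     0  1  2  3  4  5  6
g(k):  0  0  0  0  1  1  1
So g(6) = 1.
Grundy values for pile B (subtraction set {3, 6}):
k:     0  1  2  3  4  5  6  7  8  9
g(k):  0  0  0  1  1  1  2  2  2  0
So g(9) = 0.
The value of a disjunctive sum is the nim-sum of the parts.
Combined value = 1 ⊕ 0 = 1.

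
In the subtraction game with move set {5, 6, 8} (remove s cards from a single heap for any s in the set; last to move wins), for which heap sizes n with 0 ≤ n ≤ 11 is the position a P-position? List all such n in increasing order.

Build the Grundy sequence with g(k) = mex{g(k−s) : s ∈ {5, 6, 8}, s ≤ k}:
g(0) = mex{} = 0
g(1) = mex{} = 0
g(2) = mex{} = 0
g(3) = mex{} = 0
g(4) = mex{} = 0
g(5) = mex{0} = 1
g(6) = mex{0} = 1
g(7) = mex{0} = 1
g(8) = mex{0} = 1
g(9) = mex{0} = 1
g(10) = mex{0,1} = 2
g(11) = mex{0,1} = 2
The P-positions (g = 0) in 0..11 are 0, 1, 2, 3, 4.

0, 1, 2, 3, 4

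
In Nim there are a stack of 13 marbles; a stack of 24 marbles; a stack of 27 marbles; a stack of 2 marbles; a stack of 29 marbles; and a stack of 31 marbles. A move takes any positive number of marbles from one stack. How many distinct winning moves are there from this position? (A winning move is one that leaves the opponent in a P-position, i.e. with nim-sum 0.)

5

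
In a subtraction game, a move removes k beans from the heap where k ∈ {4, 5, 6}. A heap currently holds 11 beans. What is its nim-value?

0

Build the Grundy sequence with g(k) = mex{g(k−s) : s ∈ {4, 5, 6}, s ≤ k}:
g(0) = mex{} = 0
g(1) = mex{} = 0
g(2) = mex{} = 0
g(3) = mex{} = 0
g(4) = mex{0} = 1
g(5) = mex{0} = 1
g(6) = mex{0} = 1
g(7) = mex{0} = 1
g(8) = mex{0,1} = 2
g(9) = mex{0,1} = 2
g(10) = mex{1} = 0
g(11) = mex{1} = 0
So g(11) = 0.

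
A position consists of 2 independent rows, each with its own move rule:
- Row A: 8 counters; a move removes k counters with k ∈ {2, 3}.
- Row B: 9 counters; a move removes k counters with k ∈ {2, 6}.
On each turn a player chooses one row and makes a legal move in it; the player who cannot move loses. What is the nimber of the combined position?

1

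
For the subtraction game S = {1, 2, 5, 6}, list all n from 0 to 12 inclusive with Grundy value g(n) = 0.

0, 3, 7, 10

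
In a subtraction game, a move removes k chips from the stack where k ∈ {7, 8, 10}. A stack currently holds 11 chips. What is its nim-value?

1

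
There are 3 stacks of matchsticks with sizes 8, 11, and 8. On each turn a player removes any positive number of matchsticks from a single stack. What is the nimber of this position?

11

Nim-sum: 8 XOR 11 XOR 8 = 11.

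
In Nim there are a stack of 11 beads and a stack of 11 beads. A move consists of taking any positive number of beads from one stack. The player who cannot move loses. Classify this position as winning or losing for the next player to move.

Compute the nim-sum pairwise:
11 ^ 11 = 0
The nim-sum is 0, so this is a P-position: the player to move is in a losing position under optimal play.

Losing position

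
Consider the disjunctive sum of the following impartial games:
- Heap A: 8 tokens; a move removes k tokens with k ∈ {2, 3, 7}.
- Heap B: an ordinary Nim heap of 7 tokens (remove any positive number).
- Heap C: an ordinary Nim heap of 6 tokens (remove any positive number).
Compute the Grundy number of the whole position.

For heap A, compute g(0), g(1), … with moves {2, 3, 7}:
g(0) = mex{} = 0
g(1) = mex{} = 0
g(2) = mex{0} = 1
g(3) = mex{0} = 1
g(4) = mex{0,1} = 2
g(5) = mex{1} = 0
g(6) = mex{1,2} = 0
g(7) = mex{0,2} = 1
g(8) = mex{0} = 1
So g(8) = 1.
Heap B is a plain Nim heap of size 7, so its Grundy value is 7.
Heap C is a plain Nim heap of size 6, so its Grundy value is 6.
The value of a disjunctive sum is the nim-sum of the parts.
Combined value = 1 ⊕ 7 ⊕ 6 = 0.

0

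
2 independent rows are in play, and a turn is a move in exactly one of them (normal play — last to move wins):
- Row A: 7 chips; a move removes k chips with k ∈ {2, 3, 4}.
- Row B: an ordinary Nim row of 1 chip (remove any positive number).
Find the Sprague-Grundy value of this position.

1

Grundy values for row A (subtraction set {2, 3, 4}):
k:     0  1  2  3  4  5  6  7
g(k):  0  0  1  1  2  2  0  0
So g(7) = 0.
Row B is a plain Nim row of size 1, so its Grundy value is 1.
By the Sprague-Grundy theorem, the Grundy value of a sum of independent games is the XOR of the component values.
Combined value = 0 ⊕ 1 = 1.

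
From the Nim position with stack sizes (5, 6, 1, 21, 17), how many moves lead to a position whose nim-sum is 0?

3

Nim-sum: 5 XOR 6 XOR 1 XOR 21 XOR 17 = 6.
The overall nim-sum is X = 6. A stack of size p has a winning move iff p XOR X < p (reduce it to p XOR X).
  5: 5 XOR 6 = 3 < 5 — winning move (to 3).
  6: 6 XOR 6 = 0 < 6 — winning move (to 0).
  1: 1 XOR 6 = 7 ≥ 1 — no move.
  21: 21 XOR 6 = 19 < 21 — winning move (to 19).
  17: 17 XOR 6 = 23 ≥ 17 — no move.
That gives 3 winning moves.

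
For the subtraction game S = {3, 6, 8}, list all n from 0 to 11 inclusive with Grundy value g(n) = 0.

Build the Grundy sequence with g(k) = mex{g(k−s) : s ∈ {3, 6, 8}, s ≤ k}:
k:     0  1  2  3  4  5  6  7  8  9 10 11
g(k):  0  0  0  1  1  1  2  2  2  3  3  0
The P-positions (g = 0) in 0..11 are 0, 1, 2, 11.

0, 1, 2, 11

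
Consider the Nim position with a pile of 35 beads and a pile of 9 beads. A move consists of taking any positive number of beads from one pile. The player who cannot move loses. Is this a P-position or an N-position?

Nim-sum: 35 ⊕ 9 = 42.
The nim-sum is 42 ≠ 0, so this is an N-position: the player to move can win.

N-position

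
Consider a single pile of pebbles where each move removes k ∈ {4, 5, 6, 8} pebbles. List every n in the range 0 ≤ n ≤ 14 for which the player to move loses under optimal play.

0, 1, 2, 3, 12, 13, 14

Compute g(0), g(1), … for moves {4, 5, 6, 8}:
k:     0  1  2  3  4  5  6  7  8  9 10 11 12 13 14
g(k):  0  0  0  0  1  1  1  1  2  2  2  2  0  0  0
The P-positions (g = 0) in 0..14 are 0, 1, 2, 3, 12, 13, 14.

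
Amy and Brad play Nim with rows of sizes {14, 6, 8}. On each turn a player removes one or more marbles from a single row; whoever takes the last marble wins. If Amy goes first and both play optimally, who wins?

Compute the nim-sum pairwise:
14 ⊕ 6 = 8
8 ⊕ 8 = 0
The nim-sum is 0, so this is a P-position: the player to move is in a losing position under optimal play; Amy is about to move from it and so loses — Brad wins.

Brad wins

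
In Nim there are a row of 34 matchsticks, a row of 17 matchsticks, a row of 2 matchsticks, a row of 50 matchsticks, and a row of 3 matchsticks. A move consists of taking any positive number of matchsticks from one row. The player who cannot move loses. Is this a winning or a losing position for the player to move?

Write each in binary and XOR column by column:
  100010  (34)
  010001  (17)
  000010  (2)
  110010  (50)
  000011  (3)
  ------
  000000  (0)
The nim-sum is 0, so this is a P-position: the player to move is in a losing position under optimal play.

Losing position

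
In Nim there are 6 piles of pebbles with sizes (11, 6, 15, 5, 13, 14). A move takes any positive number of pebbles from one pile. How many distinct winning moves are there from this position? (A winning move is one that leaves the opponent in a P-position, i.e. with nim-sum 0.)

5

Write each in binary and XOR column by column:
  1011  (11)
  0110  (6)
  1111  (15)
  0101  (5)
  1101  (13)
  1110  (14)
  ----
  0100  (4)
The overall nim-sum is X = 4. A pile of size p has a winning move iff p XOR X < p (reduce it to p XOR X).
  11: 11 XOR 4 = 15 ≥ 11 — no move.
  6: 6 XOR 4 = 2 < 6 — winning move (to 2).
  15: 15 XOR 4 = 11 < 15 — winning move (to 11).
  5: 5 XOR 4 = 1 < 5 — winning move (to 1).
  13: 13 XOR 4 = 9 < 13 — winning move (to 9).
  14: 14 XOR 4 = 10 < 14 — winning move (to 10).
That gives 5 winning moves.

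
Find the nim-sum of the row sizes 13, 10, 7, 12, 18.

30

Nim-sum: 13 ^ 10 ^ 7 ^ 12 ^ 18 = 30.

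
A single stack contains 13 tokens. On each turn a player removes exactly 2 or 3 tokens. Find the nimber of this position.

1

Compute g(0), g(1), … for moves {2, 3}:
k:     0  1  2  3  4  5  6  7  8  9 10 11 12 13
g(k):  0  0  1  1  2  0  0  1  1  2  0  0  1  1
So g(13) = 1.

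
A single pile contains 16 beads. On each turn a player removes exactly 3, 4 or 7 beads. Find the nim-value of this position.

2

Grundy values for subtraction set {3, 4, 7}:
k:     0  1  2  3  4  5  6  7  8  9 10 11 12 13 14 15 16
g(k):  0  0  0  1  1  1  2  2  2  3  0  0  0  1  1  1  2
So g(16) = 2.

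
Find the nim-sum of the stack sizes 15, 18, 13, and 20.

4

Nim-sum: 15 XOR 18 XOR 13 XOR 20 = 4.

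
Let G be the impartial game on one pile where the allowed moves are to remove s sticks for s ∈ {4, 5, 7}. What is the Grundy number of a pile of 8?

2

Grundy values for subtraction set {4, 5, 7}:
k:     0  1  2  3  4  5  6  7  8
g(k):  0  0  0  0  1  1  1  1  2
So g(8) = 2.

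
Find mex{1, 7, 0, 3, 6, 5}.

2

The values 0, 1 are all present; 2 is the first non-negative integer missing from the set.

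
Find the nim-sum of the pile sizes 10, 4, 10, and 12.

Bitwise XOR of the heap sizes:
  1010  (10)
  0100  (4)
  1010  (10)
  1100  (12)
  ----
  1000  (8)

8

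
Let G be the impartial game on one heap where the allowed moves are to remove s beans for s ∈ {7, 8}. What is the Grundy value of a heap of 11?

1

Build the Grundy sequence with g(k) = mex{g(k−s) : s ∈ {7, 8}, s ≤ k}:
k:     0  1  2  3  4  5  6  7  8  9 10 11
g(k):  0  0  0  0  0  0  0  1  1  1  1  1
So g(11) = 1.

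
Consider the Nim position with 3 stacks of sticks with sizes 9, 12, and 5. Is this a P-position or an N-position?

Nim-sum: 9 ^ 12 ^ 5 = 0.
The nim-sum is 0, so this is a P-position: the player to move is in a losing position under optimal play.

P-position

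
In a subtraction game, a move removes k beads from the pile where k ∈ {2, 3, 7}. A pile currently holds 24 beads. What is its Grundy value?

Compute g(0), g(1), … for moves {2, 3, 7}:
k:     0  1  2  3  4  5  6  7  8  9 10 11 12 13 14 15 16 17 18 19 20 21 22 23 24
g(k):  0  0  1  1  2  0  0  1  1  2  0  0  1  1  2  0  0  1  1  2  0  0  1  1  2
So g(24) = 2.

2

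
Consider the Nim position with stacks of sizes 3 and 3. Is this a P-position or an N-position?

P-position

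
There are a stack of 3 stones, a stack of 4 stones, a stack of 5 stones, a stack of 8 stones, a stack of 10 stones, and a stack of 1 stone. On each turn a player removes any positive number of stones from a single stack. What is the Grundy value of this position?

Nim-sum: 3 ^ 4 ^ 5 ^ 8 ^ 10 ^ 1 = 1.

1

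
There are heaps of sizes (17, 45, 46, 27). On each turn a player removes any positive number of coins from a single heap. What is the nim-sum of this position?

9

Compute the nim-sum pairwise:
17 XOR 45 = 60
60 XOR 46 = 18
18 XOR 27 = 9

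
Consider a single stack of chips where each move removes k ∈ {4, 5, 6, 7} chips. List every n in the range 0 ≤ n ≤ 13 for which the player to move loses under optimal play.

Grundy values for subtraction set {4, 5, 6, 7}:
g(0) = mex{} = 0
g(1) = mex{} = 0
g(2) = mex{} = 0
g(3) = mex{} = 0
g(4) = mex{0} = 1
g(5) = mex{0} = 1
g(6) = mex{0} = 1
g(7) = mex{0} = 1
g(8) = mex{0,1} = 2
g(9) = mex{0,1} = 2
g(10) = mex{0,1} = 2
g(11) = mex{1} = 0
g(12) = mex{1,2} = 0
g(13) = mex{1,2} = 0
The P-positions (g = 0) in 0..13 are 0, 1, 2, 3, 11, 12, 13.

0, 1, 2, 3, 11, 12, 13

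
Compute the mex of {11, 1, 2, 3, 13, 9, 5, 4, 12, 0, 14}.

The values 0, 1, 2, 3, 4, 5 are all present; 6 is the first non-negative integer missing from the set.

6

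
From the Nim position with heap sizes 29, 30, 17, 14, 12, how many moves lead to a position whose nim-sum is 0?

3

In binary:
  11101  (29)
  11110  (30)
  10001  (17)
  01110  (14)
  01100  (12)
  -----
  10000  (16)
The overall nim-sum is X = 16. A heap of size p has a winning move iff p XOR X < p (reduce it to p XOR X).
  29: 29 XOR 16 = 13 < 29 — winning move (to 13).
  30: 30 XOR 16 = 14 < 30 — winning move (to 14).
  17: 17 XOR 16 = 1 < 17 — winning move (to 1).
  14: 14 XOR 16 = 30 ≥ 14 — no move.
  12: 12 XOR 16 = 28 ≥ 12 — no move.
That gives 3 winning moves.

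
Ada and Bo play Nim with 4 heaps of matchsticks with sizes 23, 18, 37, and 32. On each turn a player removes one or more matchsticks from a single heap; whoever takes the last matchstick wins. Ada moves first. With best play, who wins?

Compute the nim-sum pairwise:
23 ⊕ 18 = 5
5 ⊕ 37 = 32
32 ⊕ 32 = 0
The nim-sum is 0, so this is a P-position: the player to move is in a losing position under optimal play; Ada is about to move from it and so loses — Bo wins.

Bo wins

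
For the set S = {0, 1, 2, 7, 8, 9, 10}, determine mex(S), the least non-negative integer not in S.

The values 0, 1, 2 are all present; 3 is the first non-negative integer missing from the set.

3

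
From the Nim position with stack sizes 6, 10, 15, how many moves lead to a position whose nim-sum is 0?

In binary:
  0110  (6)
  1010  (10)
  1111  (15)
  ----
  0011  (3)
The overall nim-sum is X = 3. A stack of size p has a winning move iff p XOR X < p (reduce it to p XOR X).
  6: 6 XOR 3 = 5 < 6 — winning move (to 5).
  10: 10 XOR 3 = 9 < 10 — winning move (to 9).
  15: 15 XOR 3 = 12 < 15 — winning move (to 12).
That gives 3 winning moves.

3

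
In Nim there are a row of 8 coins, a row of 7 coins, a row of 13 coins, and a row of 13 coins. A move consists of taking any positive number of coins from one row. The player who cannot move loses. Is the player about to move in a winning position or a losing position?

Nim-sum: 8 XOR 7 XOR 13 XOR 13 = 15.
The nim-sum is 15 ≠ 0, so this is an N-position: the player to move can win.

Winning position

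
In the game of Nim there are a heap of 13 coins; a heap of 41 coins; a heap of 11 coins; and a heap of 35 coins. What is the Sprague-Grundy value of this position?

Write each in binary and XOR column by column:
  001101  (13)
  101001  (41)
  001011  (11)
  100011  (35)
  ------
  001100  (12)

12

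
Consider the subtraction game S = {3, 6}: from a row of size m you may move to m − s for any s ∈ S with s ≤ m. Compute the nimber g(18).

0

Grundy values for subtraction set {3, 6}:
k:     0  1  2  3  4  5  6  7  8  9 10 11 12 13 14 15 16 17 18
g(k):  0  0  0  1  1  1  2  2  2  0  0  0  1  1  1  2  2  2  0
So g(18) = 0.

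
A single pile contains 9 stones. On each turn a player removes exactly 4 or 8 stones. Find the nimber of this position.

Build the Grundy sequence with g(k) = mex{g(k−s) : s ∈ {4, 8}, s ≤ k}:
g(0) = mex{} = 0
g(1) = mex{} = 0
g(2) = mex{} = 0
g(3) = mex{} = 0
g(4) = mex{0} = 1
g(5) = mex{0} = 1
g(6) = mex{0} = 1
g(7) = mex{0} = 1
g(8) = mex{0,1} = 2
g(9) = mex{0,1} = 2
So g(9) = 2.

2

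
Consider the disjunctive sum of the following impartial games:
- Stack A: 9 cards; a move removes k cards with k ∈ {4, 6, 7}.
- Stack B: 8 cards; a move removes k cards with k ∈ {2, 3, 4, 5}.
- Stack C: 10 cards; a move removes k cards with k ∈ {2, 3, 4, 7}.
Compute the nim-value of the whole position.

0

For stack A, compute g(0), g(1), … with moves {4, 6, 7}:
k:     0  1  2  3  4  5  6  7  8  9
g(k):  0  0  0  0  1  1  1  1  2  2
So g(9) = 2.
For stack B, compute g(0), g(1), … with moves {2, 3, 4, 5}:
k:     0  1  2  3  4  5  6  7  8
g(k):  0  0  1  1  2  2  3  0  0
So g(8) = 0.
For stack C, compute g(0), g(1), … with moves {2, 3, 4, 7}:
g(0) = mex{} = 0
g(1) = mex{} = 0
g(2) = mex{0} = 1
g(3) = mex{0} = 1
g(4) = mex{0,1} = 2
g(5) = mex{0,1} = 2
g(6) = mex{1,2} = 0
g(7) = mex{0,1,2} = 3
g(8) = mex{0,2} = 1
g(9) = mex{0,1,2,3} = 4
g(10) = mex{0,1,3} = 2
So g(10) = 2.
The value of a disjunctive sum is the nim-sum of the parts.
Combined value = 2 XOR 0 XOR 2 = 0.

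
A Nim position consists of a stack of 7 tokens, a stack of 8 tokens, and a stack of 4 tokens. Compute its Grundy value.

11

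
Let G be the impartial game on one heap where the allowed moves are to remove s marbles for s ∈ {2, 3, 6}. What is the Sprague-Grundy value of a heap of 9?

Compute g(0), g(1), … for moves {2, 3, 6}:
k:     0  1  2  3  4  5  6  7  8  9
g(k):  0  0  1  1  2  0  3  1  2  0
So g(9) = 0.

0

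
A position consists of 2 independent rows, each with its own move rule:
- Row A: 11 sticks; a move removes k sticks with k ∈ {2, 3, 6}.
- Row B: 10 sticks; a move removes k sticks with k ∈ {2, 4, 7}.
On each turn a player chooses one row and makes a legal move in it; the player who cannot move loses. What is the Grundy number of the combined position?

3

Grundy values for row A (subtraction set {2, 3, 6}):
g(0) = mex{} = 0
g(1) = mex{} = 0
g(2) = mex{0} = 1
g(3) = mex{0} = 1
g(4) = mex{0,1} = 2
g(5) = mex{1} = 0
g(6) = mex{0,1,2} = 3
g(7) = mex{0,2} = 1
g(8) = mex{0,1,3} = 2
g(9) = mex{1,3} = 0
g(10) = mex{1,2} = 0
g(11) = mex{0,2} = 1
So g(11) = 1.
Build the Grundy sequence for row B with g(k) = mex{g(k−s) : s ∈ {2, 4, 7}, s ≤ k}:
g(0) = mex{} = 0
g(1) = mex{} = 0
g(2) = mex{0} = 1
g(3) = mex{0} = 1
g(4) = mex{0,1} = 2
g(5) = mex{0,1} = 2
g(6) = mex{1,2} = 0
g(7) = mex{0,1,2} = 3
g(8) = mex{0,2} = 1
g(9) = mex{1,2,3} = 0
g(10) = mex{0,1} = 2
So g(10) = 2.
The value of a disjunctive sum is the nim-sum of the parts.
Combined value = 1 ⊕ 2 = 3.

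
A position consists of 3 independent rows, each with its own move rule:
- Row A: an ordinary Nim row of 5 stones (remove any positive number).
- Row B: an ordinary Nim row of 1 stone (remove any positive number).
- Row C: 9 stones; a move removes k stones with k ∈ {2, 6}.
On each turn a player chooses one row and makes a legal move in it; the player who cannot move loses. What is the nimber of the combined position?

4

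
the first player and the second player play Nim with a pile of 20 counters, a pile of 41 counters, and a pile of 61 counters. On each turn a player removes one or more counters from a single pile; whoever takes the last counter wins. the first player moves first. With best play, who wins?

the second player wins

Write each in binary and XOR column by column:
  010100  (20)
  101001  (41)
  111101  (61)
  ------
  000000  (0)
The nim-sum is 0, so this is a P-position: the player to move is in a losing position under optimal play; the first player is about to move from it and so loses — the second player wins.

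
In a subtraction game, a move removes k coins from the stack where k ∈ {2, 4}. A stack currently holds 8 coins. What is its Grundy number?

1

Build the Grundy sequence with g(k) = mex{g(k−s) : s ∈ {2, 4}, s ≤ k}:
g(0) = mex{} = 0
g(1) = mex{} = 0
g(2) = mex{0} = 1
g(3) = mex{0} = 1
g(4) = mex{0,1} = 2
g(5) = mex{0,1} = 2
g(6) = mex{1,2} = 0
g(7) = mex{1,2} = 0
g(8) = mex{0,2} = 1
So g(8) = 1.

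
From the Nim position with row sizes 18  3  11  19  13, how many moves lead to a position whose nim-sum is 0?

1

Nim-sum: 18 ⊕ 3 ⊕ 11 ⊕ 19 ⊕ 13 = 4.
The overall nim-sum is X = 4. A row of size p has a winning move iff p XOR X < p (reduce it to p XOR X).
  18: 18 XOR 4 = 22 ≥ 18 — no move.
  3: 3 XOR 4 = 7 ≥ 3 — no move.
  11: 11 XOR 4 = 15 ≥ 11 — no move.
  19: 19 XOR 4 = 23 ≥ 19 — no move.
  13: 13 XOR 4 = 9 < 13 — winning move (to 9).
That gives 1 winning move.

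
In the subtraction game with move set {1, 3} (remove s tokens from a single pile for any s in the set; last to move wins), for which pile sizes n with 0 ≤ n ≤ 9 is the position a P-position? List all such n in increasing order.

Grundy values for subtraction set {1, 3}:
k:     0  1  2  3  4  5  6  7  8  9
g(k):  0  1  0  1  0  1  0  1  0  1
The P-positions (g = 0) in 0..9 are 0, 2, 4, 6, 8.

0, 2, 4, 6, 8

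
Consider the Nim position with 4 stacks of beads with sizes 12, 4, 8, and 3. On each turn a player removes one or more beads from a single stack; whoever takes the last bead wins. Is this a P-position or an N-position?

N-position

Compute the nim-sum pairwise:
12 ⊕ 4 = 8
8 ⊕ 8 = 0
0 ⊕ 3 = 3
The nim-sum is 3 ≠ 0, so this is an N-position: the player to move can win.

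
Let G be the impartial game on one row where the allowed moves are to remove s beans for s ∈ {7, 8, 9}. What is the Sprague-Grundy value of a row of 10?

Grundy values for subtraction set {7, 8, 9}:
k:     0  1  2  3  4  5  6  7  8  9 10
g(k):  0  0  0  0  0  0  0  1  1  1  1
So g(10) = 1.

1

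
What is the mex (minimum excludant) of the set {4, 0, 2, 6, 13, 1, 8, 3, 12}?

5

The values 0, 1, 2, 3, 4 are all present; 5 is the first non-negative integer missing from the set.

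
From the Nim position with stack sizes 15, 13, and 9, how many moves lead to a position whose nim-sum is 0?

3

Nim-sum: 15 ⊕ 13 ⊕ 9 = 11.
The overall nim-sum is X = 11. A stack of size p has a winning move iff p XOR X < p (reduce it to p XOR X).
  15: 15 XOR 11 = 4 < 15 — winning move (to 4).
  13: 13 XOR 11 = 6 < 13 — winning move (to 6).
  9: 9 XOR 11 = 2 < 9 — winning move (to 2).
That gives 3 winning moves.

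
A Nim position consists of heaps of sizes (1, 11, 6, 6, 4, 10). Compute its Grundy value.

Nim-sum: 1 ⊕ 11 ⊕ 6 ⊕ 6 ⊕ 4 ⊕ 10 = 4.

4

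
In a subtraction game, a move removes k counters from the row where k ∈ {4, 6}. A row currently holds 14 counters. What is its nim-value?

1

Grundy values for subtraction set {4, 6}:
k:     0  1  2  3  4  5  6  7  8  9 10 11 12 13 14
g(k):  0  0  0  0  1  1  1  1  2  2  0  0  0  0  1
So g(14) = 1.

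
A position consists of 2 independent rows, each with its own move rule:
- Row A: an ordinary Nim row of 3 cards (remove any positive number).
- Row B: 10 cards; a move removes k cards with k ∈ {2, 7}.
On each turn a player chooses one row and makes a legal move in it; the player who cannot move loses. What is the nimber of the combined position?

Row A is a plain Nim row of size 3, so its Grundy value is 3.
Grundy values for row B (subtraction set {2, 7}):
g(0) = mex{} = 0
g(1) = mex{} = 0
g(2) = mex{0} = 1
g(3) = mex{0} = 1
g(4) = mex{1} = 0
g(5) = mex{1} = 0
g(6) = mex{0} = 1
g(7) = mex{0} = 1
g(8) = mex{0,1} = 2
g(9) = mex{1} = 0
g(10) = mex{1,2} = 0
So g(10) = 0.
The value of a disjunctive sum is the nim-sum of the parts.
Combined value = 3 ⊕ 0 = 3.

3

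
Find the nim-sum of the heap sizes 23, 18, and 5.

Nim-sum: 23 XOR 18 XOR 5 = 0.

0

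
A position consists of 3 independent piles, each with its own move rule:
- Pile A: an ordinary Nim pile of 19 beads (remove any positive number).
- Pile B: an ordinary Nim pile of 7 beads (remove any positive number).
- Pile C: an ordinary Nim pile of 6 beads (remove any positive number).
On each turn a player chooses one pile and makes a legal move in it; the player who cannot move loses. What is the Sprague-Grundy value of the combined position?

Pile A is a plain Nim pile of size 19, so its Grundy value is 19.
Pile B is a plain Nim pile of size 7, so its Grundy value is 7.
Pile C is a plain Nim pile of size 6, so its Grundy value is 6.
The value of a disjunctive sum is the nim-sum of the parts.
Combined value = 19 ⊕ 7 ⊕ 6 = 18.

18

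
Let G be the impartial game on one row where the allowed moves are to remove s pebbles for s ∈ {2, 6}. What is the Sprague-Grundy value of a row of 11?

1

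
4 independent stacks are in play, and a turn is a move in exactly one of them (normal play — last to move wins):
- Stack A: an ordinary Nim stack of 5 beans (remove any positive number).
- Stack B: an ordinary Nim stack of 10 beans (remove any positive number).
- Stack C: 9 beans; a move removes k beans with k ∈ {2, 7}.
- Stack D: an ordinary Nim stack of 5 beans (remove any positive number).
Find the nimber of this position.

Stack A is a plain Nim stack of size 5, so its Grundy value is 5.
Stack B is a plain Nim stack of size 10, so its Grundy value is 10.
Build the Grundy sequence for stack C with g(k) = mex{g(k−s) : s ∈ {2, 7}, s ≤ k}:
g(0) = mex{} = 0
g(1) = mex{} = 0
g(2) = mex{0} = 1
g(3) = mex{0} = 1
g(4) = mex{1} = 0
g(5) = mex{1} = 0
g(6) = mex{0} = 1
g(7) = mex{0} = 1
g(8) = mex{0,1} = 2
g(9) = mex{1} = 0
So g(9) = 0.
Stack D is a plain Nim stack of size 5, so its Grundy value is 5.
The value of a disjunctive sum is the nim-sum of the parts.
Combined value = 5 ⊕ 10 ⊕ 0 ⊕ 5 = 10.

10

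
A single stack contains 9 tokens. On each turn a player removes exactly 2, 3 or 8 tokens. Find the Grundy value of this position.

2

Build the Grundy sequence with g(k) = mex{g(k−s) : s ∈ {2, 3, 8}, s ≤ k}:
k:     0  1  2  3  4  5  6  7  8  9
g(k):  0  0  1  1  2  0  0  1  1  2
So g(9) = 2.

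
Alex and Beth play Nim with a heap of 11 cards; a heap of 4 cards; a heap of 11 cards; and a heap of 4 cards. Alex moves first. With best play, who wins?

Nim-sum: 11 ⊕ 4 ⊕ 11 ⊕ 4 = 0.
The nim-sum is 0, so this is a P-position: the player to move is in a losing position under optimal play; Alex is about to move from it and so loses — Beth wins.

Beth wins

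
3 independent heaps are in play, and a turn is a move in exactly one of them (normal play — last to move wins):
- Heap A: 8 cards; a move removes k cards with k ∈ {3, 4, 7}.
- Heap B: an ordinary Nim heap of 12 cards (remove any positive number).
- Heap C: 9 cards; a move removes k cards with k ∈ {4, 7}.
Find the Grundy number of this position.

12

Build the Grundy sequence for heap A with g(k) = mex{g(k−s) : s ∈ {3, 4, 7}, s ≤ k}:
g(0) = mex{} = 0
g(1) = mex{} = 0
g(2) = mex{} = 0
g(3) = mex{0} = 1
g(4) = mex{0} = 1
g(5) = mex{0} = 1
g(6) = mex{0,1} = 2
g(7) = mex{0,1} = 2
g(8) = mex{0,1} = 2
So g(8) = 2.
Heap B is a plain Nim heap of size 12, so its Grundy value is 12.
Grundy values for heap C (subtraction set {4, 7}):
k:     0  1  2  3  4  5  6  7  8  9
g(k):  0  0  0  0  1  1  1  1  2  2
So g(9) = 2.
By the Sprague-Grundy theorem, the Grundy value of a sum of independent games is the XOR of the component values.
Combined value = 2 XOR 12 XOR 2 = 12.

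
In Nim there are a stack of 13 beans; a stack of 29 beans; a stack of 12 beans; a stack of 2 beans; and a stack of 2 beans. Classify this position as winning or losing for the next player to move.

Winning position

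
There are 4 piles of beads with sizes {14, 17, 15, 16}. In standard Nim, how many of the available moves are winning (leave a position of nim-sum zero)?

Nim-sum: 14 ⊕ 17 ⊕ 15 ⊕ 16 = 0.
The nim-sum is already 0, so every move leaves a nonzero nim-sum — there are no winning moves.

0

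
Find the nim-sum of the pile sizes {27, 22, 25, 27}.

15

Compute the nim-sum pairwise:
27 ⊕ 22 = 13
13 ⊕ 25 = 20
20 ⊕ 27 = 15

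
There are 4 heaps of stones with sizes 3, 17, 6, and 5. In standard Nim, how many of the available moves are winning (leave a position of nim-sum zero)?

1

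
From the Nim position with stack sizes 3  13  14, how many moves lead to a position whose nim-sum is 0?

Compute the nim-sum pairwise:
3 ^ 13 = 14
14 ^ 14 = 0
The nim-sum is already 0, so every move leaves a nonzero nim-sum — there are no winning moves.

0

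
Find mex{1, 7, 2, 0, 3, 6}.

The values 0, 1, 2, 3 are all present; 4 is the first non-negative integer missing from the set.

4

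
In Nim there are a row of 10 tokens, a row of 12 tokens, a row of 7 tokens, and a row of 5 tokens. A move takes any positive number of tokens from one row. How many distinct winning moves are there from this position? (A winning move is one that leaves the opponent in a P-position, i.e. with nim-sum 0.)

3

Nim-sum: 10 ^ 12 ^ 7 ^ 5 = 4.
The overall nim-sum is X = 4. A row of size p has a winning move iff p XOR X < p (reduce it to p XOR X).
  10: 10 XOR 4 = 14 ≥ 10 — no move.
  12: 12 XOR 4 = 8 < 12 — winning move (to 8).
  7: 7 XOR 4 = 3 < 7 — winning move (to 3).
  5: 5 XOR 4 = 1 < 5 — winning move (to 1).
That gives 3 winning moves.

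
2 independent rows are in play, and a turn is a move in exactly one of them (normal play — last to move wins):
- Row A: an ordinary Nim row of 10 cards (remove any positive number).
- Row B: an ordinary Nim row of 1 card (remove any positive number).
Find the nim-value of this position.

Row A is a plain Nim row of size 10, so its Grundy value is 10.
Row B is a plain Nim row of size 1, so its Grundy value is 1.
By the Sprague-Grundy theorem, the Grundy value of a sum of independent games is the XOR of the component values.
Combined value = 10 ⊕ 1 = 11.

11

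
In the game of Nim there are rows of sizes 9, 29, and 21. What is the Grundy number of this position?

1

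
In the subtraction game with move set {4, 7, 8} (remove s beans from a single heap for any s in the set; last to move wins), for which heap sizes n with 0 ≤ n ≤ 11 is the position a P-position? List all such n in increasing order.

0, 1, 2, 3

Grundy values for subtraction set {4, 7, 8}:
k:     0  1  2  3  4  5  6  7  8  9 10 11
g(k):  0  0  0  0  1  1  1  1  2  2  2  2
The P-positions (g = 0) in 0..11 are 0, 1, 2, 3.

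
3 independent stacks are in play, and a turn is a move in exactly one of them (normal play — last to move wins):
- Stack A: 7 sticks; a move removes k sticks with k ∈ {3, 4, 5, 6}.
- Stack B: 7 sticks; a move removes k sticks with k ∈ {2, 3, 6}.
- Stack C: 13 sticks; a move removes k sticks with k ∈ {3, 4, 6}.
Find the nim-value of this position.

For stack A, compute g(0), g(1), … with moves {3, 4, 5, 6}:
k:     0  1  2  3  4  5  6  7
g(k):  0  0  0  1  1  1  2  2
So g(7) = 2.
For stack B, compute g(0), g(1), … with moves {2, 3, 6}:
g(0) = mex{} = 0
g(1) = mex{} = 0
g(2) = mex{0} = 1
g(3) = mex{0} = 1
g(4) = mex{0,1} = 2
g(5) = mex{1} = 0
g(6) = mex{0,1,2} = 3
g(7) = mex{0,2} = 1
So g(7) = 1.
Grundy values for stack C (subtraction set {3, 4, 6}):
k:     0  1  2  3  4  5  6  7  8  9 10 11 12 13
g(k):  0  0  0  1  1  1  2  2  2  0  0  0  1  1
So g(13) = 1.
The value of a disjunctive sum is the nim-sum of the parts.
Combined value = 2 XOR 1 XOR 1 = 2.

2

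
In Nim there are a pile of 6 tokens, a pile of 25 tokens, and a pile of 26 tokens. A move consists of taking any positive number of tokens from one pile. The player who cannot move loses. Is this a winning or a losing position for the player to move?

Winning position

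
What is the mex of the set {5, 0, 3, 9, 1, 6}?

2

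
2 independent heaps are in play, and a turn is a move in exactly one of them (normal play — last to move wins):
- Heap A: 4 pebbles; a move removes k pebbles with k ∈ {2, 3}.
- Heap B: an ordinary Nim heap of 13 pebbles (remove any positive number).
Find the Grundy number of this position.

Build the Grundy sequence for heap A with g(k) = mex{g(k−s) : s ∈ {2, 3}, s ≤ k}:
k:     0  1  2  3  4
g(k):  0  0  1  1  2
So g(4) = 2.
Heap B is a plain Nim heap of size 13, so its Grundy value is 13.
The value of a disjunctive sum is the nim-sum of the parts.
Combined value = 2 ⊕ 13 = 15.

15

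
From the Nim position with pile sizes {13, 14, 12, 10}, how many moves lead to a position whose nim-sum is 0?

In binary:
  1101  (13)
  1110  (14)
  1100  (12)
  1010  (10)
  ----
  0101  (5)
The overall nim-sum is X = 5. A pile of size p has a winning move iff p XOR X < p (reduce it to p XOR X).
  13: 13 XOR 5 = 8 < 13 — winning move (to 8).
  14: 14 XOR 5 = 11 < 14 — winning move (to 11).
  12: 12 XOR 5 = 9 < 12 — winning move (to 9).
  10: 10 XOR 5 = 15 ≥ 10 — no move.
That gives 3 winning moves.

3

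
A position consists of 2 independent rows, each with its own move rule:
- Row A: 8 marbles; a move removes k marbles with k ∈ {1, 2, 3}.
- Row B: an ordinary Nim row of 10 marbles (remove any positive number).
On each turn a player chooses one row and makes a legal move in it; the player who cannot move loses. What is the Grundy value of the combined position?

10

Build the Grundy sequence for row A with g(k) = mex{g(k−s) : s ∈ {1, 2, 3}, s ≤ k}:
g(0) = mex{} = 0
g(1) = mex{0} = 1
g(2) = mex{0,1} = 2
g(3) = mex{0,1,2} = 3
g(4) = mex{1,2,3} = 0
g(5) = mex{0,2,3} = 1
g(6) = mex{0,1,3} = 2
g(7) = mex{0,1,2} = 3
g(8) = mex{1,2,3} = 0
So g(8) = 0.
Row B is a plain Nim row of size 10, so its Grundy value is 10.
By the Sprague-Grundy theorem, the Grundy value of a sum of independent games is the XOR of the component values.
Combined value = 0 ⊕ 10 = 10.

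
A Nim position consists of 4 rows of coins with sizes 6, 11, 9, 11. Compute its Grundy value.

15

Nim-sum: 6 ⊕ 11 ⊕ 9 ⊕ 11 = 15.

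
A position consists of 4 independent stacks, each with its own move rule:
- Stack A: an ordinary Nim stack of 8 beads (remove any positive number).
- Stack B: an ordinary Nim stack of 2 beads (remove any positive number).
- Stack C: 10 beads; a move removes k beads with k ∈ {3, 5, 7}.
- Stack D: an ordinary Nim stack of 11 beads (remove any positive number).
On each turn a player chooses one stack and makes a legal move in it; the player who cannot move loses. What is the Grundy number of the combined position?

Stack A is a plain Nim stack of size 8, so its Grundy value is 8.
Stack B is a plain Nim stack of size 2, so its Grundy value is 2.
Build the Grundy sequence for stack C with g(k) = mex{g(k−s) : s ∈ {3, 5, 7}, s ≤ k}:
k:     0  1  2  3  4  5  6  7  8  9 10
g(k):  0  0  0  1  1  1  2  2  2  3  0
So g(10) = 0.
Stack D is a plain Nim stack of size 11, so its Grundy value is 11.
By the Sprague-Grundy theorem, the Grundy value of a sum of independent games is the XOR of the component values.
Combined value = 8 ⊕ 2 ⊕ 0 ⊕ 11 = 1.

1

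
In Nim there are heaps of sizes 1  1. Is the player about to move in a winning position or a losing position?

Losing position

Nim-sum: 1 ⊕ 1 = 0.
The nim-sum is 0, so this is a P-position: the player to move is in a losing position under optimal play.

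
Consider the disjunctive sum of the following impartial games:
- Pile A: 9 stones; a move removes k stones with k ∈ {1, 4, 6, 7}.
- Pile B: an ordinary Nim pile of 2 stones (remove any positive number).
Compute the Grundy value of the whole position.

For pile A, compute g(0), g(1), … with moves {1, 4, 6, 7}:
g(0) = mex{} = 0
g(1) = mex{0} = 1
g(2) = mex{1} = 0
g(3) = mex{0} = 1
g(4) = mex{0,1} = 2
g(5) = mex{1,2} = 0
g(6) = mex{0} = 1
g(7) = mex{0,1} = 2
g(8) = mex{0,1,2} = 3
g(9) = mex{0,1,3} = 2
So g(9) = 2.
Pile B is a plain Nim pile of size 2, so its Grundy value is 2.
By the Sprague-Grundy theorem, the Grundy value of a sum of independent games is the XOR of the component values.
Combined value = 2 XOR 2 = 0.

0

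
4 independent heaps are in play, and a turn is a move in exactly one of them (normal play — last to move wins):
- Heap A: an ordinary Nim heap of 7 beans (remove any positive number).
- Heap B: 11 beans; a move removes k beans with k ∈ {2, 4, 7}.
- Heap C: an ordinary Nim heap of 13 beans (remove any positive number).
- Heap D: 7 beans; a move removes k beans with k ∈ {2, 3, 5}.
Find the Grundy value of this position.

11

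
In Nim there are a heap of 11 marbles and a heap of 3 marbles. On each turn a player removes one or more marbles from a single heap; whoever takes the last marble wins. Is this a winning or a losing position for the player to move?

Winning position

Compute the nim-sum pairwise:
11 ^ 3 = 8
The nim-sum is 8 ≠ 0, so this is an N-position: the player to move can win.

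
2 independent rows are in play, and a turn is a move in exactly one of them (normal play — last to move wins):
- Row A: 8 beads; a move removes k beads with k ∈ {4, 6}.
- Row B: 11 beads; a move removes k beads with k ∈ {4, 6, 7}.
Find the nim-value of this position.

2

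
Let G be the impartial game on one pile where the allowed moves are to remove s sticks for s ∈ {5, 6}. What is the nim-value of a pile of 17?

Grundy values for subtraction set {5, 6}:
k:     0  1  2  3  4  5  6  7  8  9 10 11 12 13 14 15 16 17
g(k):  0  0  0  0  0  1  1  1  1  1  2  0  0  0  0  0  1  1
So g(17) = 1.

1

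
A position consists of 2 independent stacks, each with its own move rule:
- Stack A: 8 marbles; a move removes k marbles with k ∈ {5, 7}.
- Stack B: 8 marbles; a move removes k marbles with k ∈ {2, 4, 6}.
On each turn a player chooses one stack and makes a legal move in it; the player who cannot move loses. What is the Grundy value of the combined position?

1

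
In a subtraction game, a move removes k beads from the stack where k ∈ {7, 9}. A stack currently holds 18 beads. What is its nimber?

0

Grundy values for subtraction set {7, 9}:
k:     0  1  2  3  4  5  6  7  8  9 10 11 12 13 14 15 16 17 18
g(k):  0  0  0  0  0  0  0  1  1  1  1  1  1  1  2  2  0  0  0
So g(18) = 0.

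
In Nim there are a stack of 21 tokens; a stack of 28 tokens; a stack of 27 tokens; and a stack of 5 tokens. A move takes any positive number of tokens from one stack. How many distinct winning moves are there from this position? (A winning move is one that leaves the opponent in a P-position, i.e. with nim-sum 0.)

3

Bitwise XOR of the heap sizes:
  10101  (21)
  11100  (28)
  11011  (27)
  00101  (5)
  -----
  10111  (23)
The overall nim-sum is X = 23. A stack of size p has a winning move iff p XOR X < p (reduce it to p XOR X).
  21: 21 XOR 23 = 2 < 21 — winning move (to 2).
  28: 28 XOR 23 = 11 < 28 — winning move (to 11).
  27: 27 XOR 23 = 12 < 27 — winning move (to 12).
  5: 5 XOR 23 = 18 ≥ 5 — no move.
That gives 3 winning moves.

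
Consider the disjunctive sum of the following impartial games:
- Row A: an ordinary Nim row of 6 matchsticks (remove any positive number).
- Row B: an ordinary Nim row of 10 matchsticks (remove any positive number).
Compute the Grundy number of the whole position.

Row A is a plain Nim row of size 6, so its Grundy value is 6.
Row B is a plain Nim row of size 10, so its Grundy value is 10.
The value of a disjunctive sum is the nim-sum of the parts.
Combined value = 6 XOR 10 = 12.

12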